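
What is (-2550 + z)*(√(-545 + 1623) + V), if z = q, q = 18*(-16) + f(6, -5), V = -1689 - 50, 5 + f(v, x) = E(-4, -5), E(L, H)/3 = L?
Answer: 4964845 - 19985*√22 ≈ 4.8711e+6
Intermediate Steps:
E(L, H) = 3*L
f(v, x) = -17 (f(v, x) = -5 + 3*(-4) = -5 - 12 = -17)
V = -1739
q = -305 (q = 18*(-16) - 17 = -288 - 17 = -305)
z = -305
(-2550 + z)*(√(-545 + 1623) + V) = (-2550 - 305)*(√(-545 + 1623) - 1739) = -2855*(√1078 - 1739) = -2855*(7*√22 - 1739) = -2855*(-1739 + 7*√22) = 4964845 - 19985*√22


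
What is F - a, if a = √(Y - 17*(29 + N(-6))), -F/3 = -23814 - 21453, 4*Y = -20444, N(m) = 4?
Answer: 135801 - 2*I*√1418 ≈ 1.358e+5 - 75.313*I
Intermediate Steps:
Y = -5111 (Y = (¼)*(-20444) = -5111)
F = 135801 (F = -3*(-23814 - 21453) = -3*(-45267) = 135801)
a = 2*I*√1418 (a = √(-5111 - 17*(29 + 4)) = √(-5111 - 17*33) = √(-5111 - 561) = √(-5672) = 2*I*√1418 ≈ 75.313*I)
F - a = 135801 - 2*I*√1418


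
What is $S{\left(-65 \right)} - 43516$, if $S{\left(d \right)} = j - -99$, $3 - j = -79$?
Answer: $-43335$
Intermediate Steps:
$j = 82$ ($j = 3 - -79 = 3 + 79 = 82$)
$S{\left(d \right)} = 181$ ($S{\left(d \right)} = 82 - -99 = 82 + 99 = 181$)
$S{\left(-65 \right)} - 43516 = 181 - 43516 = -43335$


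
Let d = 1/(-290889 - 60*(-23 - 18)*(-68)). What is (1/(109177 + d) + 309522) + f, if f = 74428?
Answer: 19205761418820569/50021516912 ≈ 3.8395e+5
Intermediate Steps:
d = -1/458169 (d = 1/(-290889 - 60*(-41)*(-68)) = 1/(-290889 + 2460*(-68)) = 1/(-290889 - 167280) = 1/(-458169) = -1/458169 ≈ -2.1826e-6)
(1/(109177 + d) + 309522) + f = (1/(109177 - 1/458169) + 309522) + 74428 = (1/(50021516912/458169) + 309522) + 74428 = (458169/50021516912 + 309522) + 74428 = 15482759958094233/50021516912 + 74428 = 19205761418820569/50021516912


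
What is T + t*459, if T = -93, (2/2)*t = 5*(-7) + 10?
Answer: -11568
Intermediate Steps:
t = -25 (t = 5*(-7) + 10 = -35 + 10 = -25)
T + t*459 = -93 - 25*459 = -93 - 11475 = -11568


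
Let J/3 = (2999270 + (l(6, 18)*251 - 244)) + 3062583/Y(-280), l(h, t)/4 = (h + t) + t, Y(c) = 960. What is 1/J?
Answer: 320/2922608823 ≈ 1.0949e-7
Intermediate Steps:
l(h, t) = 4*h + 8*t (l(h, t) = 4*((h + t) + t) = 4*(h + 2*t) = 4*h + 8*t)
J = 2922608823/320 (J = 3*((2999270 + ((4*6 + 8*18)*251 - 244)) + 3062583/960) = 3*((2999270 + ((24 + 144)*251 - 244)) + 3062583*(1/960)) = 3*((2999270 + (168*251 - 244)) + 1020861/320) = 3*((2999270 + (42168 - 244)) + 1020861/320) = 3*((2999270 + 41924) + 1020861/320) = 3*(3041194 + 1020861/320) = 3*(974202941/320) = 2922608823/320 ≈ 9.1332e+6)
1/J = 1/(2922608823/320) = 320/2922608823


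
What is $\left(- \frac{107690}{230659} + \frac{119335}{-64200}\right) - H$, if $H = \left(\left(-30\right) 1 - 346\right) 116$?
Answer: $\frac{11742631156637}{269241960} \approx 43614.0$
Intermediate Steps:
$H = -43616$ ($H = \left(-30 - 346\right) 116 = \left(-376\right) 116 = -43616$)
$\left(- \frac{107690}{230659} + \frac{119335}{-64200}\right) - H = \left(- \frac{107690}{230659} + \frac{119335}{-64200}\right) - -43616 = \left(\left(-107690\right) \frac{1}{230659} + 119335 \left(- \frac{1}{64200}\right)\right) + 43616 = \left(- \frac{9790}{20969} - \frac{23867}{12840}\right) + 43616 = - \frac{626170723}{269241960} + 43616 = \frac{11742631156637}{269241960}$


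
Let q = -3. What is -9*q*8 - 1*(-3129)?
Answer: 3345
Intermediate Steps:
-9*q*8 - 1*(-3129) = -9*(-3)*8 - 1*(-3129) = 27*8 + 3129 = 216 + 3129 = 3345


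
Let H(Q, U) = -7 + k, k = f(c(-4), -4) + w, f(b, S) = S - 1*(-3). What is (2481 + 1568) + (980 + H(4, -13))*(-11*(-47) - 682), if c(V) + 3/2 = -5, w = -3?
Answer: -155836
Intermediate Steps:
c(V) = -13/2 (c(V) = -3/2 - 5 = -13/2)
f(b, S) = 3 + S (f(b, S) = S + 3 = 3 + S)
k = -4 (k = (3 - 4) - 3 = -1 - 3 = -4)
H(Q, U) = -11 (H(Q, U) = -7 - 4 = -11)
(2481 + 1568) + (980 + H(4, -13))*(-11*(-47) - 682) = (2481 + 1568) + (980 - 11)*(-11*(-47) - 682) = 4049 + 969*(517 - 682) = 4049 + 969*(-165) = 4049 - 159885 = -155836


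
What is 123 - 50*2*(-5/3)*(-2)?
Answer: -631/3 ≈ -210.33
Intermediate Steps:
123 - 50*2*(-5/3)*(-2) = 123 - (-500)*(-2)/3 = 123 - 50*20/3 = 123 - 1000/3 = -631/3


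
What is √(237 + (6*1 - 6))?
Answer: √237 ≈ 15.395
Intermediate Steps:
√(237 + (6*1 - 6)) = √(237 + (6 - 6)) = √(237 + 0) = √237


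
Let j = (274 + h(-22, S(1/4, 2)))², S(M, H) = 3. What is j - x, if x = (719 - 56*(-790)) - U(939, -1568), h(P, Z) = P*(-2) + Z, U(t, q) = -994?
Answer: 57088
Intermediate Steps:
h(P, Z) = Z - 2*P (h(P, Z) = -2*P + Z = Z - 2*P)
x = 45953 (x = (719 - 56*(-790)) - 1*(-994) = (719 + 44240) + 994 = 44959 + 994 = 45953)
j = 103041 (j = (274 + (3 - 2*(-22)))² = (274 + (3 + 44))² = (274 + 47)² = 321² = 103041)
j - x = 103041 - 1*45953 = 103041 - 45953 = 57088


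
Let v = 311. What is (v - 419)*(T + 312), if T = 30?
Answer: -36936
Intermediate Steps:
(v - 419)*(T + 312) = (311 - 419)*(30 + 312) = -108*342 = -36936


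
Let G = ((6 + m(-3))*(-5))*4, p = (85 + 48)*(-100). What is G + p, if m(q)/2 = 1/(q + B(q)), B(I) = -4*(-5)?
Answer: -228180/17 ≈ -13422.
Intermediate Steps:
B(I) = 20
m(q) = 2/(20 + q) (m(q) = 2/(q + 20) = 2/(20 + q))
p = -13300 (p = 133*(-100) = -13300)
G = -2080/17 (G = ((6 + 2/(20 - 3))*(-5))*4 = ((6 + 2/17)*(-5))*4 = ((104/17)*(-5))*4 = -520/17*4 = -2080/17 ≈ -122.35)
G + p = -2080/17 - 13300 = -228180/17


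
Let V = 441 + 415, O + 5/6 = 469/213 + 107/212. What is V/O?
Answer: 38653536/84589 ≈ 456.96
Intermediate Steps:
O = 84589/45156 (O = -⅚ + (469/213 + 107/212) = -⅚ + 122219/45156 = 84589/45156 ≈ 1.8733)
V = 856
V/O = 856/(84589/45156) = 856*(45156/84589) = 38653536/84589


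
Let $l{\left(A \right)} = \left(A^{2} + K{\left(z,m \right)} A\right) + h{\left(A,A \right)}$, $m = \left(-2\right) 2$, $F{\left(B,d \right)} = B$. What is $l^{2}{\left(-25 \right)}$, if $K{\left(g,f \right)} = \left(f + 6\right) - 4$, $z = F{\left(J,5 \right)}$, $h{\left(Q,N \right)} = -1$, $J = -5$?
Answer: $454276$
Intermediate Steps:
$m = -4$
$z = -5$
$K{\left(g,f \right)} = 2 + f$ ($K{\left(g,f \right)} = \left(6 + f\right) - 4 = 2 + f$)
$l{\left(A \right)} = -1 + A^{2} - 2 A$ ($l{\left(A \right)} = \left(A^{2} + \left(2 - 4\right) A\right) - 1 = \left(A^{2} - 2 A\right) - 1 = -1 + A^{2} - 2 A$)
$l^{2}{\left(-25 \right)} = \left(-1 + \left(-25\right)^{2} - -50\right)^{2} = \left(-1 + 625 + 50\right)^{2} = 674^{2} = 454276$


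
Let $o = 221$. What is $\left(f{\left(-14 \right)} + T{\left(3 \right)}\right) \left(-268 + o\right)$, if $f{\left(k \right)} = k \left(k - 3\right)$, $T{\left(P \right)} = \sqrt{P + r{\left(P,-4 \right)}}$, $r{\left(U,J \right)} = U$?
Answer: $-11186 - 47 \sqrt{6} \approx -11301.0$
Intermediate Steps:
$T{\left(P \right)} = \sqrt{2} \sqrt{P}$ ($T{\left(P \right)} = \sqrt{P + P} = \sqrt{2 P} = \sqrt{2} \sqrt{P}$)
$f{\left(k \right)} = k \left(-3 + k\right)$
$\left(f{\left(-14 \right)} + T{\left(3 \right)}\right) \left(-268 + o\right) = \left(- 14 \left(-3 - 14\right) + \sqrt{2} \sqrt{3}\right) \left(-268 + 221\right) = \left(\left(-14\right) \left(-17\right) + \sqrt{6}\right) \left(-47\right) = \left(238 + \sqrt{6}\right) \left(-47\right) = -11186 - 47 \sqrt{6}$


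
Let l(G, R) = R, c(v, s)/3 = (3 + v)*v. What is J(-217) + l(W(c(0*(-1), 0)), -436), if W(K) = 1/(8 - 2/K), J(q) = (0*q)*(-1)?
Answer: -436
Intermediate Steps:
c(v, s) = 3*v*(3 + v) (c(v, s) = 3*((3 + v)*v) = 3*(v*(3 + v)) = 3*v*(3 + v))
J(q) = 0 (J(q) = 0*(-1) = 0)
J(-217) + l(W(c(0*(-1), 0)), -436) = 0 - 436 = -436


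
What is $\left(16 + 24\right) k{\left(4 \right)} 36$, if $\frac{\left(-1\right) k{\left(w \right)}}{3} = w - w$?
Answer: $0$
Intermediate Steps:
$k{\left(w \right)} = 0$ ($k{\left(w \right)} = - 3 \left(w - w\right) = \left(-3\right) 0 = 0$)
$\left(16 + 24\right) k{\left(4 \right)} 36 = \left(16 + 24\right) 0 \cdot 36 = 40 \cdot 0 \cdot 36 = 0 \cdot 36 = 0$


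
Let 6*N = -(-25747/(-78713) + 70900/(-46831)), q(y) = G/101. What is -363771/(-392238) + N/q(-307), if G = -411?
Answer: 87039656707018084/99042166979780409 ≈ 0.87881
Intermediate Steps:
q(y) = -411/101
N = 4374993943/22117251018 (N = (-(-25747/(-78713) + 70900/(-46831)))/6 = (-(-25747*(-1/78713) + 70900*(-1/46831)))/6 = (-(25747/78713 - 70900/46831))/6 = (-1*(-4374993943/3686208503))/6 = (⅙)*(4374993943/3686208503) = 4374993943/22117251018 ≈ 0.19781)
-363771/(-392238) + N/q(-307) = -363771/(-392238) + 4374993943/(22117251018*(-411/101)) = -363771*(-1/392238) + (4374993943/22117251018)*(-101/411) = 40419/43582 - 441874388243/9090190168398 = 87039656707018084/99042166979780409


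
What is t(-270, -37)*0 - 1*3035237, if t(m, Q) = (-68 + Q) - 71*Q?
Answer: -3035237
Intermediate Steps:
t(m, Q) = -68 - 70*Q
t(-270, -37)*0 - 1*3035237 = (-68 - 70*(-37))*0 - 1*3035237 = (-68 + 2590)*0 - 3035237 = 2522*0 - 3035237 = 0 - 3035237 = -3035237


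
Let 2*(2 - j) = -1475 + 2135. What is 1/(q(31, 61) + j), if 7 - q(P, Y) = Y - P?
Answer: -1/351 ≈ -0.0028490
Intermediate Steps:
q(P, Y) = 7 + P - Y (q(P, Y) = 7 - (Y - P) = 7 + (P - Y) = 7 + P - Y)
j = -328 (j = 2 - (-1475 + 2135)/2 = 2 - ½*660 = 2 - 330 = -328)
1/(q(31, 61) + j) = 1/((7 + 31 - 1*61) - 328) = 1/((7 + 31 - 61) - 328) = 1/(-23 - 328) = 1/(-351) = -1/351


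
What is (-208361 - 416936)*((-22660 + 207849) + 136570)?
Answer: -201194937423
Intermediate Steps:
(-208361 - 416936)*((-22660 + 207849) + 136570) = -625297*(185189 + 136570) = -625297*321759 = -201194937423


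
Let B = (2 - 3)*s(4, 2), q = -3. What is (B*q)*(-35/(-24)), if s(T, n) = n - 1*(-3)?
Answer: 175/8 ≈ 21.875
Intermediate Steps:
s(T, n) = 3 + n (s(T, n) = n + 3 = 3 + n)
B = -5 (B = (2 - 3)*(3 + 2) = -1*5 = -5)
(B*q)*(-35/(-24)) = (-5*(-3))*(-35/(-24)) = 15*(-35*(-1/24)) = 15*(35/24) = 175/8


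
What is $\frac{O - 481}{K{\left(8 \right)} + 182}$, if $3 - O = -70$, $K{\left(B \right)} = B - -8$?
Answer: $- \frac{68}{33} \approx -2.0606$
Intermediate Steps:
$K{\left(B \right)} = 8 + B$ ($K{\left(B \right)} = B + 8 = 8 + B$)
$O = 73$ ($O = 3 - -70 = 3 + 70 = 73$)
$\frac{O - 481}{K{\left(8 \right)} + 182} = \frac{73 - 481}{\left(8 + 8\right) + 182} = - \frac{408}{16 + 182} = - \frac{408}{198} = \left(-408\right) \frac{1}{198} = - \frac{68}{33}$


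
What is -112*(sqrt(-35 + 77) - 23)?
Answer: 2576 - 112*sqrt(42) ≈ 1850.2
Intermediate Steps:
-112*(sqrt(-35 + 77) - 23) = -112*(sqrt(42) - 23) = -112*(-23 + sqrt(42)) = 2576 - 112*sqrt(42)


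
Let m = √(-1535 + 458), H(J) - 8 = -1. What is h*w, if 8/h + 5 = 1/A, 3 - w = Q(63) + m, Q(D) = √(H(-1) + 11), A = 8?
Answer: -64/13 + 64*√2/13 + 64*I*√1077/39 ≈ 2.0392 + 53.855*I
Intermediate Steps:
H(J) = 7 (H(J) = 8 - 1 = 7)
Q(D) = 3*√2 (Q(D) = √(7 + 11) = √18 = 3*√2)
m = I*√1077 (m = √(-1077) = I*√1077 ≈ 32.818*I)
w = 3 - 3*√2 - I*√1077 (w = 3 - (3*√2 + I*√1077) = 3 + (-3*√2 - I*√1077) = 3 - 3*√2 - I*√1077 ≈ -1.2426 - 32.818*I)
h = -64/39 (h = 8/(-5 + 1/8) = 8/(-5 + ⅛) = 8/(-39/8) = 8*(-8/39) = -64/39 ≈ -1.6410)
h*w = -64*(3 - 3*√2 - I*√1077)/39 = -64/13 + 64*√2/13 + 64*I*√1077/39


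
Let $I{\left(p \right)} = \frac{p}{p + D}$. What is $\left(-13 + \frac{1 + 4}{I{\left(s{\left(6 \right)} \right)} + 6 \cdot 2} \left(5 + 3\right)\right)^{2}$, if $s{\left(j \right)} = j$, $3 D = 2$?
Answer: $\frac{1630729}{16641} \approx 97.995$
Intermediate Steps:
$D = \frac{2}{3}$ ($D = \frac{1}{3} \cdot 2 = \frac{2}{3} \approx 0.66667$)
$I{\left(p \right)} = \frac{p}{\frac{2}{3} + p}$ ($I{\left(p \right)} = \frac{p}{p + \frac{2}{3}} = \frac{p}{\frac{2}{3} + p}$)
$\left(-13 + \frac{1 + 4}{I{\left(s{\left(6 \right)} \right)} + 6 \cdot 2} \left(5 + 3\right)\right)^{2} = \left(-13 + \frac{1 + 4}{3 \cdot 6 \frac{1}{2 + 3 \cdot 6} + 6 \cdot 2} \left(5 + 3\right)\right)^{2} = \left(-13 + \frac{5}{3 \cdot 6 \frac{1}{2 + 18} + 12} \cdot 8\right)^{2} = \left(-13 + \frac{5}{3 \cdot 6 \cdot \frac{1}{20} + 12} \cdot 8\right)^{2} = \left(-13 + \frac{5}{\frac{9}{10} + 12} \cdot 8\right)^{2} = \left(-13 + \frac{5}{\frac{129}{10}} \cdot 8\right)^{2} = \left(-13 + 5 \cdot \frac{10}{129} \cdot 8\right)^{2} = \left(-13 + \frac{50}{129} \cdot 8\right)^{2} = \left(-13 + \frac{400}{129}\right)^{2} = \left(- \frac{1277}{129}\right)^{2} = \frac{1630729}{16641}$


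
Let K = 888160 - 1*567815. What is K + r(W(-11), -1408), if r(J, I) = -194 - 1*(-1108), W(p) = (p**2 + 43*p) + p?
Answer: 321259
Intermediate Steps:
W(p) = p**2 + 44*p
r(J, I) = 914 (r(J, I) = -194 + 1108 = 914)
K = 320345 (K = 888160 - 567815 = 320345)
K + r(W(-11), -1408) = 320345 + 914 = 321259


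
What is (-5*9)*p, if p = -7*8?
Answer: 2520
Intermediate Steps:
p = -56
(-5*9)*p = -5*9*(-56) = -45*(-56) = 2520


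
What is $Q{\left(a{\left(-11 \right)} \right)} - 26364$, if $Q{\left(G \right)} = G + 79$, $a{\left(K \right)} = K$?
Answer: $-26296$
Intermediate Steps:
$Q{\left(G \right)} = 79 + G$
$Q{\left(a{\left(-11 \right)} \right)} - 26364 = \left(79 - 11\right) - 26364 = 68 - 26364 = -26296$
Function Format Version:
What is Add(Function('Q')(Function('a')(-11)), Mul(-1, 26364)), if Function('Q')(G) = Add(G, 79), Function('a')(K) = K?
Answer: -26296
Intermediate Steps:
Function('Q')(G) = Add(79, G)
Add(Function('Q')(Function('a')(-11)), Mul(-1, 26364)) = Add(Add(79, -11), Mul(-1, 26364)) = Add(68, -26364) = -26296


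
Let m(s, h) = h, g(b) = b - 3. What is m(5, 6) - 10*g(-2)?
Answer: 56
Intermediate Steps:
g(b) = -3 + b
m(5, 6) - 10*g(-2) = 6 - 10*(-3 - 2) = 6 - 10*(-5) = 6 + 50 = 56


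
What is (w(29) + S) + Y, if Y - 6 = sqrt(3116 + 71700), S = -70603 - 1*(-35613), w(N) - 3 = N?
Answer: -34952 + 8*sqrt(1169) ≈ -34679.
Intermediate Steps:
w(N) = 3 + N
S = -34990 (S = -70603 + 35613 = -34990)
Y = 6 + 8*sqrt(1169) (Y = 6 + sqrt(3116 + 71700) = 6 + sqrt(74816) = 6 + 8*sqrt(1169) ≈ 279.53)
(w(29) + S) + Y = ((3 + 29) - 34990) + (6 + 8*sqrt(1169)) = (32 - 34990) + (6 + 8*sqrt(1169)) = -34958 + (6 + 8*sqrt(1169)) = -34952 + 8*sqrt(1169)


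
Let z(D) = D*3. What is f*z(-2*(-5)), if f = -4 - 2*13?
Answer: -900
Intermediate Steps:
z(D) = 3*D
f = -30 (f = -4 - 26 = -30)
f*z(-2*(-5)) = -90*(-2*(-5)) = -90*10 = -30*30 = -900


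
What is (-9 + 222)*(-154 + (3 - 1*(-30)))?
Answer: -25773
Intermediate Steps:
(-9 + 222)*(-154 + (3 - 1*(-30))) = 213*(-154 + (3 + 30)) = 213*(-154 + 33) = 213*(-121) = -25773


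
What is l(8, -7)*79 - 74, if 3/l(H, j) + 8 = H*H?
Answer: -3907/56 ≈ -69.768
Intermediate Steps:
l(H, j) = 3/(-8 + H²) (l(H, j) = 3/(-8 + H*H) = 3/(-8 + H²))
l(8, -7)*79 - 74 = (3/(-8 + 8²))*79 - 74 = (3/(-8 + 64))*79 - 74 = (3/56)*79 - 74 = 237/56 - 74 = -3907/56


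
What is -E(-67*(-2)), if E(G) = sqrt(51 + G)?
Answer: -sqrt(185) ≈ -13.601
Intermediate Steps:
-E(-67*(-2)) = -sqrt(51 - 67*(-2)) = -sqrt(51 + 134) = -sqrt(185)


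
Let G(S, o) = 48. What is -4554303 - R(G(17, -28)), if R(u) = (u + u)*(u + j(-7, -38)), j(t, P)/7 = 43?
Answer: -4587807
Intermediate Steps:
j(t, P) = 301 (j(t, P) = 7*43 = 301)
R(u) = 2*u*(301 + u) (R(u) = (u + u)*(u + 301) = (2*u)*(301 + u) = 2*u*(301 + u))
-4554303 - R(G(17, -28)) = -4554303 - 2*48*(301 + 48) = -4554303 - 2*48*349 = -4554303 - 1*33504 = -4554303 - 33504 = -4587807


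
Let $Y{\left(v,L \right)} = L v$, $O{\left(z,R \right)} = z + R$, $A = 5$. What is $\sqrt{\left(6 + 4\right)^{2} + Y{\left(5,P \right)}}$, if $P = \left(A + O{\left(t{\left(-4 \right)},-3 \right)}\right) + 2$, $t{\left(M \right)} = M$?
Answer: $10$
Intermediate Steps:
$O{\left(z,R \right)} = R + z$
$P = 0$ ($P = \left(5 - 7\right) + 2 = -2 + 2 = 0$)
$\sqrt{\left(6 + 4\right)^{2} + Y{\left(5,P \right)}} = \sqrt{\left(6 + 4\right)^{2} + 0 \cdot 5} = \sqrt{10^{2} + 0} = \sqrt{100 + 0} = \sqrt{100} = 10$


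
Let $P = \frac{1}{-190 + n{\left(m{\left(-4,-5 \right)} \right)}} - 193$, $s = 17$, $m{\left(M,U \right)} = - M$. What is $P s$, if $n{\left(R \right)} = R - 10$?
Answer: $- \frac{643093}{196} \approx -3281.1$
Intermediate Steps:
$n{\left(R \right)} = -10 + R$
$P = - \frac{37829}{196}$ ($P = \frac{1}{-190 - 6} - 193 = \frac{1}{-196} - 193 = - \frac{1}{196} - 193 = - \frac{37829}{196} \approx -193.01$)
$P s = \left(- \frac{37829}{196}\right) 17 = - \frac{643093}{196}$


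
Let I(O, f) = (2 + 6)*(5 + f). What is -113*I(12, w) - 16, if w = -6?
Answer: 888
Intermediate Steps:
I(O, f) = 40 + 8*f (I(O, f) = 8*(5 + f) = 40 + 8*f)
-113*I(12, w) - 16 = -113*(40 + 8*(-6)) - 16 = -113*(40 - 48) - 16 = -113*(-8) - 16 = 904 - 16 = 888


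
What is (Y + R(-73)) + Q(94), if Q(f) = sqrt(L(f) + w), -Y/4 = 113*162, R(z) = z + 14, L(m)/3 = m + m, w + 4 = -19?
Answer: -73283 + sqrt(541) ≈ -73260.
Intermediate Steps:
w = -23 (w = -4 - 19 = -23)
L(m) = 6*m (L(m) = 3*(m + m) = 3*(2*m) = 6*m)
R(z) = 14 + z
Y = -73224 (Y = -452*162 = -4*18306 = -73224)
Q(f) = sqrt(-23 + 6*f) (Q(f) = sqrt(6*f - 23) = sqrt(-23 + 6*f))
(Y + R(-73)) + Q(94) = (-73224 + (14 - 73)) + sqrt(-23 + 6*94) = (-73224 - 59) + sqrt(-23 + 564) = -73283 + sqrt(541)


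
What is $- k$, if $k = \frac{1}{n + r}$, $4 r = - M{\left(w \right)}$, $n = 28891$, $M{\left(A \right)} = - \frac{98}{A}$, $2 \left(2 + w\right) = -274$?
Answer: $- \frac{278}{8031649} \approx -3.4613 \cdot 10^{-5}$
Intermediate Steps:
$w = -139$ ($w = -2 + \frac{1}{2} \left(-274\right) = -2 - 137 = -139$)
$r = - \frac{49}{278}$ ($r = \frac{\left(-1\right) \left(- \frac{98}{-139}\right)}{4} = \frac{\left(-1\right) \left(\left(-98\right) \left(- \frac{1}{139}\right)\right)}{4} = \frac{\left(-1\right) \frac{98}{139}}{4} = \frac{1}{4} \left(- \frac{98}{139}\right) = - \frac{49}{278} \approx -0.17626$)
$k = \frac{278}{8031649}$ ($k = \frac{1}{28891 - \frac{49}{278}} = \frac{1}{\frac{8031649}{278}} = \frac{278}{8031649} \approx 3.4613 \cdot 10^{-5}$)
$- k = \left(-1\right) \frac{278}{8031649} = - \frac{278}{8031649}$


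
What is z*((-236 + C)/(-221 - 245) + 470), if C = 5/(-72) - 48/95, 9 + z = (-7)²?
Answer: 1499714971/79686 ≈ 18820.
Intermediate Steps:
z = 40 (z = -9 + (-7)² = -9 + 49 = 40)
C = -3931/6840 (C = 5*(-1/72) - 48*1/95 = -5/72 - 48/95 = -3931/6840 ≈ -0.57471)
z*((-236 + C)/(-221 - 245) + 470) = 40*((-236 - 3931/6840)/(-221 - 245) + 470) = 40*(-1618171/6840/(-466) + 470) = 40*(-1618171/6840*(-1/466) + 470) = 40*(1618171/3187440 + 470) = 40*(1499714971/3187440) = 1499714971/79686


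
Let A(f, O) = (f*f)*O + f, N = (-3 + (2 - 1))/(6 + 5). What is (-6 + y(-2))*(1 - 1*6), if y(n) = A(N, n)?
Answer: 3780/121 ≈ 31.240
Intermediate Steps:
N = -2/11 (N = (-3 + 1)/11 = -2*1/11 = -2/11 ≈ -0.18182)
A(f, O) = f + O*f² (A(f, O) = f²*O + f = O*f² + f = f + O*f²)
y(n) = -2/11 + 4*n/121 (y(n) = -2*(1 + n*(-2/11))/11 = -2*(1 - 2*n/11)/11 = -2/11 + 4*n/121)
(-6 + y(-2))*(1 - 1*6) = (-6 + (-2/11 + (4/121)*(-2)))*(1 - 1*6) = (-6 + (-2/11 - 8/121))*(1 - 6) = (-6 - 30/121)*(-5) = -756/121*(-5) = 3780/121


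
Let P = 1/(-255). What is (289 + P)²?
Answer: 5430805636/65025 ≈ 83519.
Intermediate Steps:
P = -1/255 ≈ -0.0039216
(289 + P)² = (289 - 1/255)² = (73694/255)² = 5430805636/65025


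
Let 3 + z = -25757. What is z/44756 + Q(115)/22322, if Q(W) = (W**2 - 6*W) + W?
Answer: -1106415/124880429 ≈ -0.0088598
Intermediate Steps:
z = -25760 (z = -3 - 25757 = -25760)
Q(W) = W**2 - 5*W
z/44756 + Q(115)/22322 = -25760/44756 + (115*(-5 + 115))/22322 = -25760*1/44756 + (115*110)*(1/22322) = -6440/11189 + 12650*(1/22322) = -6440/11189 + 6325/11161 = -1106415/124880429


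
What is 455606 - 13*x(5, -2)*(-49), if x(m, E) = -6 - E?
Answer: 453058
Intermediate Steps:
455606 - 13*x(5, -2)*(-49) = 455606 - 13*(-6 - 1*(-2))*(-49) = 455606 - 13*(-6 + 2)*(-49) = 455606 - 13*(-4)*(-49) = 455606 - (-52)*(-49) = 455606 - 1*2548 = 455606 - 2548 = 453058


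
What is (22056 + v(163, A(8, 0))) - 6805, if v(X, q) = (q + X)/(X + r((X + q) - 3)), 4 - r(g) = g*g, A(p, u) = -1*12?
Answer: 331510836/21737 ≈ 15251.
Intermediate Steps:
A(p, u) = -12
r(g) = 4 - g**2 (r(g) = 4 - g*g = 4 - g**2)
v(X, q) = (X + q)/(4 + X - (-3 + X + q)**2) (v(X, q) = (q + X)/(X + (4 - ((X + q) - 3)**2)) = (X + q)/(X + (4 - (-3 + X + q)**2)) = (X + q)/(4 + X - (-3 + X + q)**2))
(22056 + v(163, A(8, 0))) - 6805 = (22056 + (163 - 12)/(4 + 163 - (-3 + 163 - 12)**2)) - 6805 = (22056 + 151/(4 + 163 - 1*148**2)) - 6805 = (22056 + 151/(4 + 163 - 1*21904)) - 6805 = (22056 + 151/(4 + 163 - 21904)) - 6805 = (22056 + 151/(-21737)) - 6805 = (22056 - 1/21737*151) - 6805 = (22056 - 151/21737) - 6805 = 479431121/21737 - 6805 = 331510836/21737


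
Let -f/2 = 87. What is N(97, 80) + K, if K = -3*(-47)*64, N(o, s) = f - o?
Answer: 8753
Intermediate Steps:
f = -174 (f = -2*87 = -174)
N(o, s) = -174 - o
K = 9024 (K = 141*64 = 9024)
N(97, 80) + K = (-174 - 1*97) + 9024 = (-174 - 97) + 9024 = -271 + 9024 = 8753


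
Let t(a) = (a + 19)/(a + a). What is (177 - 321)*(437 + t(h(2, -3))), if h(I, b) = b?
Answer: -62544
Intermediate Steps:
t(a) = (19 + a)/(2*a) (t(a) = (19 + a)/((2*a)) = (19 + a)*(1/(2*a)) = (19 + a)/(2*a))
(177 - 321)*(437 + t(h(2, -3))) = (177 - 321)*(437 + (½)*(19 - 3)/(-3)) = -144*(437 + (½)*(-⅓)*16) = -144*(437 - 8/3) = -144*1303/3 = -62544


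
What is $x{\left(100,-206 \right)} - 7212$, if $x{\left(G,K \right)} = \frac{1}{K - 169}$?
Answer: $- \frac{2704501}{375} \approx -7212.0$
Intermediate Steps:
$x{\left(G,K \right)} = \frac{1}{-169 + K}$
$x{\left(100,-206 \right)} - 7212 = \frac{1}{-169 - 206} - 7212 = \frac{1}{-375} - 7212 = - \frac{1}{375} - 7212 = - \frac{2704501}{375}$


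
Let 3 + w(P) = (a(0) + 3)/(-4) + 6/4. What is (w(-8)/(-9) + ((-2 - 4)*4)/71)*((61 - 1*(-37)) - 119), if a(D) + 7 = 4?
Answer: 511/142 ≈ 3.5986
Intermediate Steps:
a(D) = -3 (a(D) = -7 + 4 = -3)
w(P) = -3/2 (w(P) = -3 + ((-3 + 3)/(-4) + 6/4) = -3 + (0*(-¼) + 6*(¼)) = -3 + (0 + 3/2) = -3 + 3/2 = -3/2)
(w(-8)/(-9) + ((-2 - 4)*4)/71)*((61 - 1*(-37)) - 119) = (-3/2/(-9) + ((-2 - 4)*4)/71)*((61 - 1*(-37)) - 119) = (-3/2*(-⅑) - 6*4*(1/71))*((61 + 37) - 119) = (⅙ - 24*1/71)*(98 - 119) = (⅙ - 24/71)*(-21) = -73/426*(-21) = 511/142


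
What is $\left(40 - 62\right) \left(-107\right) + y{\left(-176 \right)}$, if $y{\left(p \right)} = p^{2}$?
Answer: $33330$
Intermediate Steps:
$\left(40 - 62\right) \left(-107\right) + y{\left(-176 \right)} = \left(40 - 62\right) \left(-107\right) + \left(-176\right)^{2} = \left(-22\right) \left(-107\right) + 30976 = 2354 + 30976 = 33330$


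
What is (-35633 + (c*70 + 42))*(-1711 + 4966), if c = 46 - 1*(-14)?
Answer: -102177705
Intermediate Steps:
c = 60 (c = 46 + 14 = 60)
(-35633 + (c*70 + 42))*(-1711 + 4966) = (-35633 + (60*70 + 42))*(-1711 + 4966) = (-35633 + (4200 + 42))*3255 = (-35633 + 4242)*3255 = -31391*3255 = -102177705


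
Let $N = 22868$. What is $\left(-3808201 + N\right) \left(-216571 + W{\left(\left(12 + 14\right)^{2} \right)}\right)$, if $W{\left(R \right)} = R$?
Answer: $817234468035$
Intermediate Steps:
$\left(-3808201 + N\right) \left(-216571 + W{\left(\left(12 + 14\right)^{2} \right)}\right) = \left(-3808201 + 22868\right) \left(-216571 + \left(12 + 14\right)^{2}\right) = - 3785333 \left(-216571 + 26^{2}\right) = - 3785333 \left(-216571 + 676\right) = \left(-3785333\right) \left(-215895\right) = 817234468035$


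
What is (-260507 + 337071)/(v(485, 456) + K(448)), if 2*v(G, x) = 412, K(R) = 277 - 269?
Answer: 38282/107 ≈ 357.78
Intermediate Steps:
K(R) = 8
v(G, x) = 206 (v(G, x) = (1/2)*412 = 206)
(-260507 + 337071)/(v(485, 456) + K(448)) = (-260507 + 337071)/(206 + 8) = 76564/214 = 76564*(1/214) = 38282/107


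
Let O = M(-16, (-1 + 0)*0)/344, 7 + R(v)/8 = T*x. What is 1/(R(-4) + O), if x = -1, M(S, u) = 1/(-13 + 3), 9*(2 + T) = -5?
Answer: -30960/1100809 ≈ -0.028125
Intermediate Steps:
T = -23/9 (T = -2 + (⅑)*(-5) = -2 - 5/9 = -23/9 ≈ -2.5556)
M(S, u) = -⅒ (M(S, u) = 1/(-10) = -⅒)
R(v) = -320/9 (R(v) = -56 + 8*(-23/9*(-1)) = -56 + 8*(23/9) = -56 + 184/9 = -320/9)
O = -1/3440 (O = -⅒/344 = -⅒*1/344 = -1/3440 ≈ -0.00029070)
1/(R(-4) + O) = 1/(-320/9 - 1/3440) = 1/(-1100809/30960) = -30960/1100809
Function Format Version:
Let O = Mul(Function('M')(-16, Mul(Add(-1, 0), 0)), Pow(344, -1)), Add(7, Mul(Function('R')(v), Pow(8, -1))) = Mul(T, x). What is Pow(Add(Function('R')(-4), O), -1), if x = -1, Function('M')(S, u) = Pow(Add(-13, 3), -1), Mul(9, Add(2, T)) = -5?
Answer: Rational(-30960, 1100809) ≈ -0.028125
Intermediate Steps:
T = Rational(-23, 9) (T = Add(-2, Mul(Rational(1, 9), -5)) = Add(-2, Rational(-5, 9)) = Rational(-23, 9) ≈ -2.5556)
Function('M')(S, u) = Rational(-1, 10) (Function('M')(S, u) = Pow(-10, -1) = Rational(-1, 10))
Function('R')(v) = Rational(-320, 9) (Function('R')(v) = Add(-56, Mul(8, Mul(Rational(-23, 9), -1))) = Add(-56, Mul(8, Rational(23, 9))) = Add(-56, Rational(184, 9)) = Rational(-320, 9))
O = Rational(-1, 3440) (O = Mul(Rational(-1, 10), Pow(344, -1)) = Mul(Rational(-1, 10), Rational(1, 344)) = Rational(-1, 3440) ≈ -0.00029070)
Pow(Add(Function('R')(-4), O), -1) = Pow(Add(Rational(-320, 9), Rational(-1, 3440)), -1) = Pow(Rational(-1100809, 30960), -1) = Rational(-30960, 1100809)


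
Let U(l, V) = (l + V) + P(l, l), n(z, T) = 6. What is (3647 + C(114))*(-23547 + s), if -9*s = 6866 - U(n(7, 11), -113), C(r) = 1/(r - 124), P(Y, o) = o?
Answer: -798269941/9 ≈ -8.8697e+7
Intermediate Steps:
C(r) = 1/(-124 + r)
U(l, V) = V + 2*l (U(l, V) = (l + V) + l = (V + l) + l = V + 2*l)
s = -6967/9 (s = -(6866 - (-113 + 2*6))/9 = -(6866 - (-113 + 12))/9 = -(6866 - 1*(-101))/9 = -(6866 + 101)/9 = -⅑*6967 = -6967/9 ≈ -774.11)
(3647 + C(114))*(-23547 + s) = (3647 + 1/(-124 + 114))*(-23547 - 6967/9) = (3647 + 1/(-10))*(-218890/9) = (3647 - ⅒)*(-218890/9) = (36469/10)*(-218890/9) = -798269941/9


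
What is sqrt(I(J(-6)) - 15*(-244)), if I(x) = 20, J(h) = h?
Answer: 4*sqrt(230) ≈ 60.663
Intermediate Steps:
sqrt(I(J(-6)) - 15*(-244)) = sqrt(20 - 15*(-244)) = sqrt(20 + 3660) = sqrt(3680) = 4*sqrt(230)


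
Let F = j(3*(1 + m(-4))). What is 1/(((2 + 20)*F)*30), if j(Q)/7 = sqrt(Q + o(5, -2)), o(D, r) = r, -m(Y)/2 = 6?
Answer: -I*sqrt(35)/161700 ≈ -3.6587e-5*I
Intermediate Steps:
m(Y) = -12 (m(Y) = -2*6 = -12)
j(Q) = 7*sqrt(-2 + Q) (j(Q) = 7*sqrt(Q - 2) = 7*sqrt(-2 + Q))
F = 7*I*sqrt(35) (F = 7*sqrt(-2 + 3*(1 - 12)) = 7*sqrt(-2 + 3*(-11)) = 7*sqrt(-2 - 33) = 7*sqrt(-35) = 7*(I*sqrt(35)) = 7*I*sqrt(35) ≈ 41.413*I)
1/(((2 + 20)*F)*30) = 1/(((2 + 20)*(7*I*sqrt(35)))*30) = 1/((22*(7*I*sqrt(35)))*30) = 1/((154*I*sqrt(35))*30) = 1/(4620*I*sqrt(35)) = -I*sqrt(35)/161700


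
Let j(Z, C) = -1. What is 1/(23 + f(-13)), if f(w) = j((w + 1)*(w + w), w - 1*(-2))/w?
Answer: 13/300 ≈ 0.043333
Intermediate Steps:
f(w) = -1/w
1/(23 + f(-13)) = 1/(23 - 1/(-13)) = 1/(23 - 1*(-1/13)) = 1/(23 + 1/13) = 1/(300/13) = 13/300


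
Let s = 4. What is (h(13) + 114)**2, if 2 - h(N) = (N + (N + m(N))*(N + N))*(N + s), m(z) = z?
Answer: 134490409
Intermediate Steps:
h(N) = 2 - (4 + N)*(N + 4*N**2) (h(N) = 2 - (N + (N + N)*(N + N))*(N + 4) = 2 - (N + (2*N)*(2*N))*(4 + N) = 2 - (N + 4*N**2)*(4 + N) = 2 - (4 + N)*(N + 4*N**2))
(h(13) + 114)**2 = ((2 - 17*13**2 - 4*13 - 4*13**3) + 114)**2 = ((2 - 17*169 - 52 - 4*2197) + 114)**2 = ((2 - 2873 - 52 - 8788) + 114)**2 = (-11711 + 114)**2 = (-11597)**2 = 134490409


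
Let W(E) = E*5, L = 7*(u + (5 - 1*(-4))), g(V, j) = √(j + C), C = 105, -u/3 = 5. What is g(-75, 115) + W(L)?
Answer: -210 + 2*√55 ≈ -195.17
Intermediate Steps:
u = -15 (u = -3*5 = -15)
g(V, j) = √(105 + j) (g(V, j) = √(j + 105) = √(105 + j))
L = -42 (L = 7*(-15 + (5 - 1*(-4))) = 7*(-15 + (5 + 4)) = 7*(-15 + 9) = 7*(-6) = -42)
W(E) = 5*E
g(-75, 115) + W(L) = √(105 + 115) + 5*(-42) = √220 - 210 = 2*√55 - 210 = -210 + 2*√55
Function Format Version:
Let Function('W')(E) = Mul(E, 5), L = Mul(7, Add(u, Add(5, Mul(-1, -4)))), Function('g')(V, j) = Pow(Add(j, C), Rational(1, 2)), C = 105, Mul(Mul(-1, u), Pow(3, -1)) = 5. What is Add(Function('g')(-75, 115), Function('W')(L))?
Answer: Add(-210, Mul(2, Pow(55, Rational(1, 2)))) ≈ -195.17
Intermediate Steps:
u = -15 (u = Mul(-3, 5) = -15)
Function('g')(V, j) = Pow(Add(105, j), Rational(1, 2)) (Function('g')(V, j) = Pow(Add(j, 105), Rational(1, 2)) = Pow(Add(105, j), Rational(1, 2)))
L = -42 (L = Mul(7, Add(-15, Add(5, Mul(-1, -4)))) = Mul(7, Add(-15, Add(5, 4))) = Mul(7, Add(-15, 9)) = Mul(7, -6) = -42)
Function('W')(E) = Mul(5, E)
Add(Function('g')(-75, 115), Function('W')(L)) = Add(Pow(Add(105, 115), Rational(1, 2)), Mul(5, -42)) = Add(Pow(220, Rational(1, 2)), -210) = Add(Mul(2, Pow(55, Rational(1, 2))), -210) = Add(-210, Mul(2, Pow(55, Rational(1, 2))))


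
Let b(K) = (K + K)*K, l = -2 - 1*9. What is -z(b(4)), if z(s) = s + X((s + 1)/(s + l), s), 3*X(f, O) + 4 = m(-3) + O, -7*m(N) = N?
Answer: -871/21 ≈ -41.476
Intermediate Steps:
l = -11 (l = -2 - 9 = -11)
m(N) = -N/7
X(f, O) = -25/21 + O/3 (X(f, O) = -4/3 + (-⅐*(-3) + O)/3 = -4/3 + (3/7 + O)/3 = -4/3 + (⅐ + O/3) = -25/21 + O/3)
b(K) = 2*K² (b(K) = (2*K)*K = 2*K²)
z(s) = -25/21 + 4*s/3 (z(s) = s + (-25/21 + s/3) = -25/21 + 4*s/3)
-z(b(4)) = -(-25/21 + 4*(2*4²)/3) = -(-25/21 + 4*(2*16)/3) = -(-25/21 + (4/3)*32) = -(-25/21 + 128/3) = -1*871/21 = -871/21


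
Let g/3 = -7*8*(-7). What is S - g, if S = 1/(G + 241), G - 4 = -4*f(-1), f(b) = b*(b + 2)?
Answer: -292823/249 ≈ -1176.0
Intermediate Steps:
f(b) = b*(2 + b)
g = 1176 (g = 3*(-7*8*(-7)) = 3*(-56*(-7)) = 3*392 = 1176)
G = 8 (G = 4 - (-4)*(2 - 1) = 4 - (-4) = 4 - 4*(-1) = 4 + 4 = 8)
S = 1/249 (S = 1/(8 + 241) = 1/249 ≈ 0.0040161)
S - g = 1/249 - 1*1176 = 1/249 - 1176 = -292823/249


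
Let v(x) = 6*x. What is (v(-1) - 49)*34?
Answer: -1870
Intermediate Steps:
(v(-1) - 49)*34 = (6*(-1) - 49)*34 = (-6 - 49)*34 = -55*34 = -1870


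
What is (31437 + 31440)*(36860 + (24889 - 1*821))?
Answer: 3830969856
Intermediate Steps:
(31437 + 31440)*(36860 + (24889 - 1*821)) = 62877*(36860 + (24889 - 821)) = 62877*(36860 + 24068) = 62877*60928 = 3830969856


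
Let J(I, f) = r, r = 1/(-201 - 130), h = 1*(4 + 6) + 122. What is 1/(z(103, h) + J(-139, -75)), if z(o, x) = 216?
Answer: 331/71495 ≈ 0.0046297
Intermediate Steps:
h = 132 (h = 1*10 + 122 = 10 + 122 = 132)
r = -1/331 (r = 1/(-331) = -1/331 ≈ -0.0030211)
J(I, f) = -1/331
1/(z(103, h) + J(-139, -75)) = 1/(216 - 1/331) = 1/(71495/331) = 331/71495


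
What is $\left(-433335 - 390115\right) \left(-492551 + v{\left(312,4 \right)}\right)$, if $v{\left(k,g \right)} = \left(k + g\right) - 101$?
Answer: $405414079200$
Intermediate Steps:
$v{\left(k,g \right)} = -101 + g + k$ ($v{\left(k,g \right)} = \left(g + k\right) - 101 = -101 + g + k$)
$\left(-433335 - 390115\right) \left(-492551 + v{\left(312,4 \right)}\right) = \left(-433335 - 390115\right) \left(-492551 + \left(-101 + 4 + 312\right)\right) = - 823450 \left(-492551 + 215\right) = \left(-823450\right) \left(-492336\right) = 405414079200$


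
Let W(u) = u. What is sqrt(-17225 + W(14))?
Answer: I*sqrt(17211) ≈ 131.19*I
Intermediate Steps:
sqrt(-17225 + W(14)) = sqrt(-17225 + 14) = sqrt(-17211) = I*sqrt(17211)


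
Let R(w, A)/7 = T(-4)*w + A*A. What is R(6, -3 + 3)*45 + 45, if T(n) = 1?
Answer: 1935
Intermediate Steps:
R(w, A) = 7*w + 7*A² (R(w, A) = 7*(1*w + A*A) = 7*(w + A²) = 7*w + 7*A²)
R(6, -3 + 3)*45 + 45 = (7*6 + 7*(-3 + 3)²)*45 + 45 = (42 + 7*0²)*45 + 45 = (42 + 7*0)*45 + 45 = (42 + 0)*45 + 45 = 42*45 + 45 = 1890 + 45 = 1935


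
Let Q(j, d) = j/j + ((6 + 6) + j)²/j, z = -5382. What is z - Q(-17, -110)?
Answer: -91486/17 ≈ -5381.5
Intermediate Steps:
Q(j, d) = 1 + (12 + j)²/j
z - Q(-17, -110) = -5382 - (-17 + (12 - 17)²)/(-17) = -5382 - (-1)*(-17 + (-5)²)/17 = -5382 - (-1)*(-17 + 25)/17 = -5382 - (-1)*8/17 = -5382 - 1*(-8/17) = -5382 + 8/17 = -91486/17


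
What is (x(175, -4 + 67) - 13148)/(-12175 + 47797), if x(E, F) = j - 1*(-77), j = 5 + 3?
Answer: -13063/35622 ≈ -0.36671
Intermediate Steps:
j = 8
x(E, F) = 85 (x(E, F) = 8 - 1*(-77) = 8 + 77 = 85)
(x(175, -4 + 67) - 13148)/(-12175 + 47797) = (85 - 13148)/(-12175 + 47797) = -13063/35622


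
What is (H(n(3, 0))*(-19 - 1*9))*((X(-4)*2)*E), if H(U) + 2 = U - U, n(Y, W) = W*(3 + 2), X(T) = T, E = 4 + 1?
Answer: -2240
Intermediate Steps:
E = 5
n(Y, W) = 5*W (n(Y, W) = W*5 = 5*W)
H(U) = -2 (H(U) = -2 + (U - U) = -2 + 0 = -2)
(H(n(3, 0))*(-19 - 1*9))*((X(-4)*2)*E) = (-2*(-19 - 1*9))*(-4*2*5) = (-2*(-19 - 9))*(-8*5) = -2*(-28)*(-40) = 56*(-40) = -2240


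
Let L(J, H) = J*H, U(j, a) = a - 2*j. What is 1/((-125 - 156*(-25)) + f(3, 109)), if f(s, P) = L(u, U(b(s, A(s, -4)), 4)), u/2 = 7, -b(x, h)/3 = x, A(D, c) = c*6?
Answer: 1/4083 ≈ 0.00024492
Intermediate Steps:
A(D, c) = 6*c
b(x, h) = -3*x
u = 14 (u = 2*7 = 14)
L(J, H) = H*J
f(s, P) = 56 + 84*s (f(s, P) = (4 - (-6)*s)*14 = (4 + 6*s)*14 = 56 + 84*s)
1/((-125 - 156*(-25)) + f(3, 109)) = 1/((-125 - 156*(-25)) + (56 + 84*3)) = 1/((-125 + 3900) + (56 + 252)) = 1/(3775 + 308) = 1/4083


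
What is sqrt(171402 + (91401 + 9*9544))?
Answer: sqrt(348699) ≈ 590.51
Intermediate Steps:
sqrt(171402 + (91401 + 9*9544)) = sqrt(171402 + (91401 + 85896)) = sqrt(171402 + 177297) = sqrt(348699)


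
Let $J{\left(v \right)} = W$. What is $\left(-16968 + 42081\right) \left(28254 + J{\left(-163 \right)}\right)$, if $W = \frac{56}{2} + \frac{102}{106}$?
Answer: $\frac{37644311661}{53} \approx 7.1027 \cdot 10^{8}$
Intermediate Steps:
$W = \frac{1535}{53}$ ($W = 56 \cdot \frac{1}{2} + 102 \cdot \frac{1}{106} = 28 + \frac{51}{53} = \frac{1535}{53} \approx 28.962$)
$J{\left(v \right)} = \frac{1535}{53}$
$\left(-16968 + 42081\right) \left(28254 + J{\left(-163 \right)}\right) = \left(-16968 + 42081\right) \left(28254 + \frac{1535}{53}\right) = 25113 \cdot \frac{1498997}{53} = \frac{37644311661}{53}$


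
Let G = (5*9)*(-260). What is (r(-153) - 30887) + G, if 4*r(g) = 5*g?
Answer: -171113/4 ≈ -42778.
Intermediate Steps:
r(g) = 5*g/4 (r(g) = (5*g)/4 = 5*g/4)
G = -11700 (G = 45*(-260) = -11700)
(r(-153) - 30887) + G = ((5/4)*(-153) - 30887) - 11700 = (-765/4 - 30887) - 11700 = -124313/4 - 11700 = -171113/4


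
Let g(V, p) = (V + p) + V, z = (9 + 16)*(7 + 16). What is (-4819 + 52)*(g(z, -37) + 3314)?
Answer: -21103509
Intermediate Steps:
z = 575 (z = 25*23 = 575)
g(V, p) = p + 2*V
(-4819 + 52)*(g(z, -37) + 3314) = (-4819 + 52)*((-37 + 2*575) + 3314) = -4767*((-37 + 1150) + 3314) = -4767*(1113 + 3314) = -4767*4427 = -21103509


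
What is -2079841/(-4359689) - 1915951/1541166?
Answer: -5147570264633/6719004457374 ≈ -0.76612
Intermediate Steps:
-2079841/(-4359689) - 1915951/1541166 = -2079841*(-1/4359689) - 1915951*1/1541166 = 2079841/4359689 - 1915951/1541166 = -5147570264633/6719004457374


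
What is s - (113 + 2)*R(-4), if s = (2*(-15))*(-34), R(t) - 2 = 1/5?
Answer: 767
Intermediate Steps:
R(t) = 11/5 (R(t) = 2 + 1/5 = 2 + ⅕ = 11/5)
s = 1020 (s = -30*(-34) = 1020)
s - (113 + 2)*R(-4) = 1020 - (113 + 2)*11/5 = 1020 - 115*11/5 = 1020 - 1*253 = 1020 - 253 = 767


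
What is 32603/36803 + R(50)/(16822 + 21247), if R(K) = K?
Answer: 1243003757/1401053407 ≈ 0.88719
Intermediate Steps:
32603/36803 + R(50)/(16822 + 21247) = 32603/36803 + 50/(16822 + 21247) = 32603*(1/36803) + 50/38069 = 32603/36803 + 50*(1/38069) = 32603/36803 + 50/38069 = 1243003757/1401053407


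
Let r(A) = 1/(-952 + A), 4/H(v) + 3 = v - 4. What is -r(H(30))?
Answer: 23/21892 ≈ 0.0010506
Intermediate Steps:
H(v) = 4/(-7 + v) (H(v) = 4/(-3 + (v - 4)) = 4/(-3 + (-4 + v)) = 4/(-7 + v))
-r(H(30)) = -1/(-952 + 4/(-7 + 30)) = -1/(-952 + 4/23) = -1/(-21892/23) = -1*(-23/21892) = 23/21892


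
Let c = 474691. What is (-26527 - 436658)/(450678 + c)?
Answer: -463185/925369 ≈ -0.50054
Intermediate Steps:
(-26527 - 436658)/(450678 + c) = (-26527 - 436658)/(450678 + 474691) = -463185/925369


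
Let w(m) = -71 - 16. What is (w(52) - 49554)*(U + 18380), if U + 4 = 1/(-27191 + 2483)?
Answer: -7512904023229/8236 ≈ -9.1220e+8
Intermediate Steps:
U = -98833/24708 (U = -4 + 1/(-27191 + 2483) = -4 + 1/(-24708) = -4 - 1/24708 = -98833/24708 ≈ -4.0000)
w(m) = -87
(w(52) - 49554)*(U + 18380) = (-87 - 49554)*(-98833/24708 + 18380) = -49641*454034207/24708 = -7512904023229/8236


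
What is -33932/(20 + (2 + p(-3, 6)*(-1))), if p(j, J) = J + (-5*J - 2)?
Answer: -8483/12 ≈ -706.92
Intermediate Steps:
p(j, J) = -2 - 4*J (p(j, J) = J + (-2 - 5*J) = -2 - 4*J)
-33932/(20 + (2 + p(-3, 6)*(-1))) = -33932/(20 + (2 + (-2 - 4*6)*(-1))) = -33932/(20 + (2 + (-2 - 24)*(-1))) = -33932/(20 + (2 - 26*(-1))) = -33932/(20 + (2 + 26)) = -33932/(20 + 28) = -33932/48 = (1/48)*(-33932) = -8483/12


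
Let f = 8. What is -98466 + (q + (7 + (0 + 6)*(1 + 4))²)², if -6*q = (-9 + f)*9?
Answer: 7119217/4 ≈ 1.7798e+6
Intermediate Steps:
q = 3/2 (q = -(-9 + 8)*9/6 = -(-1)*9/6 = -⅙*(-9) = 3/2 ≈ 1.5000)
-98466 + (q + (7 + (0 + 6)*(1 + 4))²)² = -98466 + (3/2 + (7 + (0 + 6)*(1 + 4))²)² = -98466 + (3/2 + (7 + 6*5)²)² = -98466 + (3/2 + (7 + 30)²)² = -98466 + (3/2 + 37²)² = -98466 + (3/2 + 1369)² = -98466 + (2741/2)² = -98466 + 7513081/4 = 7119217/4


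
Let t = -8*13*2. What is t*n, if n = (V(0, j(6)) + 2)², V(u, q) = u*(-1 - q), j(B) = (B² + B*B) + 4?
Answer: -832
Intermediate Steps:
j(B) = 4 + 2*B² (j(B) = (B² + B²) + 4 = 2*B² + 4 = 4 + 2*B²)
t = -208 (t = -104*2 = -208)
n = 4 (n = (-1*0*(1 + (4 + 2*6²)) + 2)² = (-1*0*(1 + (4 + 2*36)) + 2)² = (-1*0*(1 + (4 + 72)) + 2)² = (-1*0*(1 + 76) + 2)² = (-1*0*77 + 2)² = (0 + 2)² = 2² = 4)
t*n = -208*4 = -832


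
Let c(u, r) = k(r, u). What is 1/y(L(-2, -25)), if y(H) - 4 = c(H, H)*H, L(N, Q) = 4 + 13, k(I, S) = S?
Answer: 1/293 ≈ 0.0034130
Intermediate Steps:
c(u, r) = u
L(N, Q) = 17
y(H) = 4 + H**2 (y(H) = 4 + H*H = 4 + H**2)
1/y(L(-2, -25)) = 1/(4 + 17**2) = 1/(4 + 289) = 1/293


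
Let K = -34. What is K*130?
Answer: -4420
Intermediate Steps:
K*130 = -34*130 = -4420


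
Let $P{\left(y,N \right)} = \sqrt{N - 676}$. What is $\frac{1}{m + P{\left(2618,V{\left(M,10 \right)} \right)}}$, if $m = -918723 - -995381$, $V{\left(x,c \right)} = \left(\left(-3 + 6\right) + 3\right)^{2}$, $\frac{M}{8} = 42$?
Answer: $\frac{38329}{2938224802} - \frac{2 i \sqrt{10}}{1469112401} \approx 1.3045 \cdot 10^{-5} - 4.305 \cdot 10^{-9} i$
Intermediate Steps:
$M = 336$ ($M = 8 \cdot 42 = 336$)
$V{\left(x,c \right)} = 36$ ($V{\left(x,c \right)} = \left(3 + 3\right)^{2} = 6^{2} = 36$)
$P{\left(y,N \right)} = \sqrt{-676 + N}$
$m = 76658$ ($m = -918723 + 995381 = 76658$)
$\frac{1}{m + P{\left(2618,V{\left(M,10 \right)} \right)}} = \frac{1}{76658 + \sqrt{-676 + 36}} = \frac{1}{76658 + \sqrt{-640}} = \frac{1}{76658 + 8 i \sqrt{10}}$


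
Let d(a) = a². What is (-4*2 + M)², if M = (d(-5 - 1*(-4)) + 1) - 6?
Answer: 144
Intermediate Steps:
M = -4 (M = ((-5 - 1*(-4))² + 1) - 6 = ((-5 + 4)² + 1) - 6 = ((-1)² + 1) - 6 = (1 + 1) - 6 = 2 - 6 = -4)
(-4*2 + M)² = (-4*2 - 4)² = (-8 - 4)² = (-12)² = 144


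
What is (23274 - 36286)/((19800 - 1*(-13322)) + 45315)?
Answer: -13012/78437 ≈ -0.16589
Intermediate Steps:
(23274 - 36286)/((19800 - 1*(-13322)) + 45315) = -13012/((19800 + 13322) + 45315) = -13012/(33122 + 45315) = -13012/78437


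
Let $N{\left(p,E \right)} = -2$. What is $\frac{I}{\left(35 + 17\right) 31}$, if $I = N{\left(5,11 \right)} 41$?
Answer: $- \frac{41}{806} \approx -0.050869$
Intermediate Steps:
$I = -82$ ($I = \left(-2\right) 41 = -82$)
$\frac{I}{\left(35 + 17\right) 31} = - \frac{82}{\left(35 + 17\right) 31} = - \frac{82}{52 \cdot 31} = - \frac{82}{1612} = \left(-82\right) \frac{1}{1612} = - \frac{41}{806}$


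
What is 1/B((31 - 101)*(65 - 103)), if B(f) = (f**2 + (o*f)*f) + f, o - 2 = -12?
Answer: -1/63677740 ≈ -1.5704e-8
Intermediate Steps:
o = -10 (o = 2 - 12 = -10)
B(f) = f - 9*f**2 (B(f) = (f**2 + (-10*f)*f) + f = (f**2 - 10*f**2) + f = -9*f**2 + f = f - 9*f**2)
1/B((31 - 101)*(65 - 103)) = 1/(((31 - 101)*(65 - 103))*(1 - 9*(31 - 101)*(65 - 103))) = 1/((-70*(-38))*(1 - (-630)*(-38))) = 1/(2660*(1 - 9*2660)) = 1/(2660*(1 - 23940)) = 1/(2660*(-23939)) = 1/(-63677740) = -1/63677740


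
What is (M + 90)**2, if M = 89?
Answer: 32041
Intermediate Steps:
(M + 90)**2 = (89 + 90)**2 = 179**2 = 32041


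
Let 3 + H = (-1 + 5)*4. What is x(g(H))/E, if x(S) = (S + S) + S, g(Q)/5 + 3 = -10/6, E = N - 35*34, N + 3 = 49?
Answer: 35/572 ≈ 0.061189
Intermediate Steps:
N = 46 (N = -3 + 49 = 46)
H = 13 (H = -3 + (-1 + 5)*4 = -3 + 4*4 = -3 + 16 = 13)
E = -1144 (E = 46 - 35*34 = 46 - 1190 = -1144)
g(Q) = -70/3 (g(Q) = -15 + 5*(-10/6) = -15 + 5*(-10*⅙) = -15 + 5*(-5/3) = -15 - 25/3 = -70/3)
x(S) = 3*S (x(S) = 2*S + S = 3*S)
x(g(H))/E = (3*(-70/3))/(-1144) = -70*(-1/1144) = 35/572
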